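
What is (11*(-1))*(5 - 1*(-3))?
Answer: -88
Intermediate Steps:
(11*(-1))*(5 - 1*(-3)) = -11*(5 + 3) = -11*8 = -88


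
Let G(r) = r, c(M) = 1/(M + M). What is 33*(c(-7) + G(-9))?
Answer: -4191/14 ≈ -299.36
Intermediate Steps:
c(M) = 1/(2*M)
33*(c(-7) + G(-9)) = 33*((½)/(-7) - 9) = 33*((½)*(-⅐) - 9) = 33*(-1/14 - 9) = 33*(-127/14) = -4191/14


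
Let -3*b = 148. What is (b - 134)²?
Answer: 302500/9 ≈ 33611.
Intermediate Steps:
b = -148/3 (b = -⅓*148 = -148/3 ≈ -49.333)
(b - 134)² = (-148/3 - 134)² = (-550/3)² = 302500/9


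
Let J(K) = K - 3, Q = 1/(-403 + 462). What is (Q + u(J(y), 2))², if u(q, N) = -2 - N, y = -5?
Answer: 55225/3481 ≈ 15.865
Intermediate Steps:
Q = 1/59 ≈ 0.016949
J(K) = -3 + K
(Q + u(J(y), 2))² = (1/59 + (-2 - 1*2))² = (1/59 + (-2 - 2))² = (1/59 - 4)² = (-235/59)² = 55225/3481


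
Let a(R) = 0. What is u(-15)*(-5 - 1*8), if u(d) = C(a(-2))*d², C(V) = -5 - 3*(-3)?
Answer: -11700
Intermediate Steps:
C(V) = 4 (C(V) = -5 + 9 = 4)
u(d) = 4*d²
u(-15)*(-5 - 1*8) = (4*(-15)²)*(-5 - 1*8) = (4*225)*(-5 - 8) = 900*(-13) = -11700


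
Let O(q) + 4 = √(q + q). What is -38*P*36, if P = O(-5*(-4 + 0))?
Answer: 5472 - 2736*√10 ≈ -3180.0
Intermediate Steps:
O(q) = -4 + √2*√q (O(q) = -4 + √(q + q) = -4 + √(2*q) = -4 + √2*√q)
P = -4 + 2*√10 (P = -4 + √2*√(-5*(-4 + 0)) = -4 + √2*√(-5*(-4)) = -4 + √2*√20 = -4 + √2*(2*√5) = -4 + 2*√10 ≈ 2.3246)
-38*P*36 = -38*(-4 + 2*√10)*36 = (152 - 76*√10)*36 = 5472 - 2736*√10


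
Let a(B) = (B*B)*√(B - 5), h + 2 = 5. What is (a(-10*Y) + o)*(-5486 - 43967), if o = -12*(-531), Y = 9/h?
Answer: -315114516 - 44507700*I*√35 ≈ -3.1511e+8 - 2.6331e+8*I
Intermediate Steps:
h = 3 (h = -2 + 5 = 3)
Y = 3 (Y = 9/3 = 9*(⅓) = 3)
o = 6372
a(B) = B²*√(-5 + B)
(a(-10*Y) + o)*(-5486 - 43967) = ((-10*3)²*√(-5 - 10*3) + 6372)*(-5486 - 43967) = ((-30)²*√(-5 - 30) + 6372)*(-49453) = (900*√(-35) + 6372)*(-49453) = (900*(I*√35) + 6372)*(-49453) = (900*I*√35 + 6372)*(-49453) = (6372 + 900*I*√35)*(-49453) = -315114516 - 44507700*I*√35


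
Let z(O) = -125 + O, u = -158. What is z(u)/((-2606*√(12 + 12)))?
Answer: 283*√6/31272 ≈ 0.022167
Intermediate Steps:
z(u)/((-2606*√(12 + 12))) = (-125 - 158)/((-2606*√(12 + 12))) = -283*(-√6/31272) = -(-283)*√6/31272 = 283*√6/31272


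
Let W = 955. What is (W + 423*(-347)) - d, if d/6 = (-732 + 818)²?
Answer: -190202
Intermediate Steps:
d = 44376 (d = 6*(-732 + 818)² = 6*86² = 6*7396 = 44376)
(W + 423*(-347)) - d = (955 + 423*(-347)) - 1*44376 = (955 - 146781) - 44376 = -145826 - 44376 = -190202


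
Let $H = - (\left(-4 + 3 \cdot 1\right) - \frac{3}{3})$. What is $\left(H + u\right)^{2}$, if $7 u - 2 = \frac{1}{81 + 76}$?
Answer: $\frac{128881}{24649} \approx 5.2287$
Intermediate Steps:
$H = 2$ ($H = - (\left(-4 + 3\right) - 1) = - (-1 - 1) = \left(-1\right) \left(-2\right) = 2$)
$u = \frac{45}{157}$ ($u = \frac{2}{7} + \frac{1}{7 \left(81 + 76\right)} = \frac{2}{7} + \frac{1}{7 \cdot 157} = \frac{2}{7} + \frac{1}{7} \cdot \frac{1}{157} = \frac{2}{7} + \frac{1}{1099} = \frac{45}{157} \approx 0.28662$)
$\left(H + u\right)^{2} = \left(2 + \frac{45}{157}\right)^{2} = \left(\frac{359}{157}\right)^{2} = \frac{128881}{24649}$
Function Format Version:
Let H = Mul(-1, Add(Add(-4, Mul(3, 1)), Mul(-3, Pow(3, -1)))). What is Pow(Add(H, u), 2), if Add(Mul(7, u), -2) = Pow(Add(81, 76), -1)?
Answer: Rational(128881, 24649) ≈ 5.2287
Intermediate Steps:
H = 2 (H = Mul(-1, Add(Add(-4, 3), Mul(-3, Rational(1, 3)))) = Mul(-1, Add(-1, -1)) = Mul(-1, -2) = 2)
u = Rational(45, 157) (u = Add(Rational(2, 7), Mul(Rational(1, 7), Pow(Add(81, 76), -1))) = Add(Rational(2, 7), Mul(Rational(1, 7), Pow(157, -1))) = Add(Rational(2, 7), Mul(Rational(1, 7), Rational(1, 157))) = Add(Rational(2, 7), Rational(1, 1099)) = Rational(45, 157) ≈ 0.28662)
Pow(Add(H, u), 2) = Pow(Add(2, Rational(45, 157)), 2) = Pow(Rational(359, 157), 2) = Rational(128881, 24649)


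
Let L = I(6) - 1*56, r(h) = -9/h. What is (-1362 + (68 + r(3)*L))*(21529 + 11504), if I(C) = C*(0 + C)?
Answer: -40762722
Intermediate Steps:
I(C) = C² (I(C) = C*C = C²)
L = -20 (L = 6² - 1*56 = 36 - 56 = -20)
(-1362 + (68 + r(3)*L))*(21529 + 11504) = (-1362 + (68 - 9/3*(-20)))*(21529 + 11504) = (-1362 + (68 - 9*⅓*(-20)))*33033 = (-1362 + (68 - 3*(-20)))*33033 = (-1362 + (68 + 60))*33033 = (-1362 + 128)*33033 = -1234*33033 = -40762722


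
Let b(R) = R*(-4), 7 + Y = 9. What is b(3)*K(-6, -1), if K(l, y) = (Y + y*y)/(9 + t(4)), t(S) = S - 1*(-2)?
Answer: -12/5 ≈ -2.4000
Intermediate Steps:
Y = 2 (Y = -7 + 9 = 2)
b(R) = -4*R
t(S) = 2 + S (t(S) = S + 2 = 2 + S)
K(l, y) = 2/15 + y²/15 (K(l, y) = (2 + y*y)/(9 + (2 + 4)) = (2 + y²)/(9 + 6) = (2 + y²)/15 = (2 + y²)*(1/15) = 2/15 + y²/15)
b(3)*K(-6, -1) = (-4*3)*(2/15 + (1/15)*(-1)²) = -12*(2/15 + (1/15)*1) = -12*(2/15 + 1/15) = -12*⅕ = -12/5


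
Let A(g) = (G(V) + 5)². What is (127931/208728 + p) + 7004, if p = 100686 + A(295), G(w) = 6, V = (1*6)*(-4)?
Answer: 22503302339/208728 ≈ 1.0781e+5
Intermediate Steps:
V = -24 (V = 6*(-4) = -24)
A(g) = 121 (A(g) = (6 + 5)² = 11² = 121)
p = 100807 (p = 100686 + 121 = 100807)
(127931/208728 + p) + 7004 = (127931/208728 + 100807) + 7004 = 21041371427/208728 + 7004 = 22503302339/208728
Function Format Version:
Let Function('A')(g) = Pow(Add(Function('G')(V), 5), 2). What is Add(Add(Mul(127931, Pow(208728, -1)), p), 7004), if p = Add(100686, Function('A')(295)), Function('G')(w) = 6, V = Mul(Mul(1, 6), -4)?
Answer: Rational(22503302339, 208728) ≈ 1.0781e+5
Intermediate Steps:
V = -24 (V = Mul(6, -4) = -24)
Function('A')(g) = 121 (Function('A')(g) = Pow(Add(6, 5), 2) = Pow(11, 2) = 121)
p = 100807 (p = Add(100686, 121) = 100807)
Add(Add(Mul(127931, Pow(208728, -1)), p), 7004) = Add(Add(Mul(127931, Pow(208728, -1)), 100807), 7004) = Add(Add(Mul(127931, Rational(1, 208728)), 100807), 7004) = Add(Add(Rational(127931, 208728), 100807), 7004) = Add(Rational(21041371427, 208728), 7004) = Rational(22503302339, 208728)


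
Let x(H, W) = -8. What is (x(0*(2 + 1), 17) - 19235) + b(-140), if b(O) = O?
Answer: -19383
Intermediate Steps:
(x(0*(2 + 1), 17) - 19235) + b(-140) = (-8 - 19235) - 140 = -19243 - 140 = -19383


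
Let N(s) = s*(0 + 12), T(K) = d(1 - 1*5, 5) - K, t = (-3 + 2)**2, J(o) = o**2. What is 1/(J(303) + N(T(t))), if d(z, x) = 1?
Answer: 1/91809 ≈ 1.0892e-5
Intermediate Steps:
t = 1 (t = (-1)**2 = 1)
T(K) = 1 - K
N(s) = 12*s (N(s) = s*12 = 12*s)
1/(J(303) + N(T(t))) = 1/(303**2 + 12*(1 - 1*1)) = 1/(91809 + 12*(1 - 1)) = 1/(91809 + 12*0) = 1/(91809 + 0) = 1/91809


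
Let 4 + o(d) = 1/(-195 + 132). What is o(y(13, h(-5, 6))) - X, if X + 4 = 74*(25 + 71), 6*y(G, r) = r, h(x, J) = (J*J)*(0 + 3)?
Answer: -447553/63 ≈ -7104.0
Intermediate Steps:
h(x, J) = 3*J² (h(x, J) = J²*3 = 3*J²)
y(G, r) = r/6
X = 7100 (X = -4 + 74*(25 + 71) = -4 + 74*96 = -4 + 7104 = 7100)
o(d) = -253/63 (o(d) = -4 + 1/(-195 + 132) = -4 + 1/(-63) = -4 - 1/63 = -253/63)
o(y(13, h(-5, 6))) - X = -253/63 - 1*7100 = -253/63 - 7100 = -447553/63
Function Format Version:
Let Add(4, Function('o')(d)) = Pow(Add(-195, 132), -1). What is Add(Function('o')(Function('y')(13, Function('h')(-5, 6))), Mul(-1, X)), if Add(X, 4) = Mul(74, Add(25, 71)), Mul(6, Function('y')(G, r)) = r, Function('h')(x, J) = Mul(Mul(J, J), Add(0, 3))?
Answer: Rational(-447553, 63) ≈ -7104.0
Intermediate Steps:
Function('h')(x, J) = Mul(3, Pow(J, 2)) (Function('h')(x, J) = Mul(Pow(J, 2), 3) = Mul(3, Pow(J, 2)))
Function('y')(G, r) = Mul(Rational(1, 6), r)
X = 7100 (X = Add(-4, Mul(74, Add(25, 71))) = Add(-4, Mul(74, 96)) = Add(-4, 7104) = 7100)
Function('o')(d) = Rational(-253, 63) (Function('o')(d) = Add(-4, Pow(Add(-195, 132), -1)) = Add(-4, Pow(-63, -1)) = Add(-4, Rational(-1, 63)) = Rational(-253, 63))
Add(Function('o')(Function('y')(13, Function('h')(-5, 6))), Mul(-1, X)) = Add(Rational(-253, 63), Mul(-1, 7100)) = Add(Rational(-253, 63), -7100) = Rational(-447553, 63)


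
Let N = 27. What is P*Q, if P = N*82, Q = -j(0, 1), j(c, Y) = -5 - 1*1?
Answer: 13284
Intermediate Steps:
j(c, Y) = -6 (j(c, Y) = -5 - 1 = -6)
Q = 6 (Q = -1*(-6) = 6)
P = 2214 (P = 27*82 = 2214)
P*Q = 2214*6 = 13284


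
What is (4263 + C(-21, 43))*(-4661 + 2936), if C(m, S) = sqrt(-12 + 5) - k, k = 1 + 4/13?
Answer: -95568450/13 - 1725*I*sqrt(7) ≈ -7.3514e+6 - 4563.9*I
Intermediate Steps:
k = 17/13 (k = 1 + 4*(1/13) = 1 + 4/13 = 17/13 ≈ 1.3077)
C(m, S) = -17/13 + I*sqrt(7) (C(m, S) = sqrt(-12 + 5) - 1*17/13 = sqrt(-7) - 17/13 = I*sqrt(7) - 17/13 = -17/13 + I*sqrt(7))
(4263 + C(-21, 43))*(-4661 + 2936) = (4263 + (-17/13 + I*sqrt(7)))*(-4661 + 2936) = (55402/13 + I*sqrt(7))*(-1725) = -95568450/13 - 1725*I*sqrt(7)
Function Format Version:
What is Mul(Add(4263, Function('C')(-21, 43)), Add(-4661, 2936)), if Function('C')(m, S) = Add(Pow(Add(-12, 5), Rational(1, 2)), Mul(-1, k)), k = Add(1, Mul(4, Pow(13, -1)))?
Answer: Add(Rational(-95568450, 13), Mul(-1725, I, Pow(7, Rational(1, 2)))) ≈ Add(-7.3514e+6, Mul(-4563.9, I))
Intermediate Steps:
k = Rational(17, 13) (k = Add(1, Mul(4, Rational(1, 13))) = Add(1, Rational(4, 13)) = Rational(17, 13) ≈ 1.3077)
Function('C')(m, S) = Add(Rational(-17, 13), Mul(I, Pow(7, Rational(1, 2)))) (Function('C')(m, S) = Add(Pow(Add(-12, 5), Rational(1, 2)), Mul(-1, Rational(17, 13))) = Add(Pow(-7, Rational(1, 2)), Rational(-17, 13)) = Add(Mul(I, Pow(7, Rational(1, 2))), Rational(-17, 13)) = Add(Rational(-17, 13), Mul(I, Pow(7, Rational(1, 2)))))
Mul(Add(4263, Function('C')(-21, 43)), Add(-4661, 2936)) = Mul(Add(4263, Add(Rational(-17, 13), Mul(I, Pow(7, Rational(1, 2))))), Add(-4661, 2936)) = Mul(Add(Rational(55402, 13), Mul(I, Pow(7, Rational(1, 2)))), -1725) = Add(Rational(-95568450, 13), Mul(-1725, I, Pow(7, Rational(1, 2))))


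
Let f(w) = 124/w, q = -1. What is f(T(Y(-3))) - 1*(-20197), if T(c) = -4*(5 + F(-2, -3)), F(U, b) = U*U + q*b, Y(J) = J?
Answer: 242333/12 ≈ 20194.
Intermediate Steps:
F(U, b) = U² - b (F(U, b) = U*U - b = U² - b)
T(c) = -48 (T(c) = -4*(5 + ((-2)² - 1*(-3))) = -4*(5 + (4 + 3)) = -4*(5 + 7) = -4*12 = -48)
f(T(Y(-3))) - 1*(-20197) = 124/(-48) - 1*(-20197) = 124*(-1/48) + 20197 = -31/12 + 20197 = 242333/12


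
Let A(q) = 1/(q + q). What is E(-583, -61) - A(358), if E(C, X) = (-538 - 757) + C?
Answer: -1344649/716 ≈ -1878.0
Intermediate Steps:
E(C, X) = -1295 + C
A(q) = 1/(2*q)
E(-583, -61) - A(358) = (-1295 - 583) - 1/(2*358) = -1878 - 1/(2*358) = -1878 - 1*1/716 = -1878 - 1/716 = -1344649/716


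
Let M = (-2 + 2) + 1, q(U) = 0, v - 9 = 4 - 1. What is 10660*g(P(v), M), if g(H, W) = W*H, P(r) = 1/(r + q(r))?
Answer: 2665/3 ≈ 888.33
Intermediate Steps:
v = 12 (v = 9 + (4 - 1) = 9 + 3 = 12)
M = 1 (M = 0 + 1 = 1)
P(r) = 1/r (P(r) = 1/(r + 0) = 1/r)
g(H, W) = H*W
10660*g(P(v), M) = 10660*(1/12) = 2665/3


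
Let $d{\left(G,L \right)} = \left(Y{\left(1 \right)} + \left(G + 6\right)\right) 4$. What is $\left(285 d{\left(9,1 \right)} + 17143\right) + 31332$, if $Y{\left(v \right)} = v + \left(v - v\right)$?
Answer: $66715$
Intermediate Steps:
$Y{\left(v \right)} = v$ ($Y{\left(v \right)} = v + 0 = v$)
$d{\left(G,L \right)} = 28 + 4 G$ ($d{\left(G,L \right)} = \left(1 + \left(G + 6\right)\right) 4 = \left(1 + \left(6 + G\right)\right) 4 = \left(7 + G\right) 4 = 28 + 4 G$)
$\left(285 d{\left(9,1 \right)} + 17143\right) + 31332 = \left(285 \left(28 + 4 \cdot 9\right) + 17143\right) + 31332 = \left(285 \left(28 + 36\right) + 17143\right) + 31332 = \left(285 \cdot 64 + 17143\right) + 31332 = \left(18240 + 17143\right) + 31332 = 35383 + 31332 = 66715$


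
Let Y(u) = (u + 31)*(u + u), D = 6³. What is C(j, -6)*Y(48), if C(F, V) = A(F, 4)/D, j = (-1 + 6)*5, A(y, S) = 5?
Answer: 1580/9 ≈ 175.56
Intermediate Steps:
D = 216
j = 25 (j = 5*5 = 25)
C(F, V) = 5/216
Y(u) = 2*u*(31 + u) (Y(u) = (31 + u)*(2*u) = 2*u*(31 + u))
C(j, -6)*Y(48) = 5*(2*48*(31 + 48))/216 = 5*(2*48*79)/216 = (5/216)*7584 = 1580/9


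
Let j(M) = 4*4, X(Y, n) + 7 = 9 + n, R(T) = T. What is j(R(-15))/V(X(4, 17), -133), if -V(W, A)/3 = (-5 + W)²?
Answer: -4/147 ≈ -0.027211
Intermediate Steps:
X(Y, n) = 2 + n (X(Y, n) = -7 + (9 + n) = 2 + n)
V(W, A) = -3*(-5 + W)²
j(M) = 16
j(R(-15))/V(X(4, 17), -133) = 16/((-3*(-5 + (2 + 17))²)) = 16/((-3*(-5 + 19)²)) = 16/((-3*14²)) = 16/((-3*196)) = 16/(-588) = 16*(-1/588) = -4/147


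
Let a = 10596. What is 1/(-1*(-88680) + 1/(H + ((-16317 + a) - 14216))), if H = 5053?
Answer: 14884/1319913119 ≈ 1.1276e-5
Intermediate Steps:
1/(-1*(-88680) + 1/(H + ((-16317 + a) - 14216))) = 1/(-1*(-88680) + 1/(5053 + ((-16317 + 10596) - 14216))) = 1/(88680 + 1/(5053 + (-5721 - 14216))) = 1/(88680 + 1/(5053 - 19937)) = 1/(88680 + 1/(-14884)) = 1/(88680 - 1/14884) = 1/(1319913119/14884) = 14884/1319913119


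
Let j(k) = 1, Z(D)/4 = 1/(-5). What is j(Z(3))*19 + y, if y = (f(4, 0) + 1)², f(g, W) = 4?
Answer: 44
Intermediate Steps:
Z(D) = -⅘ (Z(D) = 4/(-5) = 4*(-⅕) = -⅘)
y = 25 (y = (4 + 1)² = 5² = 25)
j(Z(3))*19 + y = 1*19 + 25 = 19 + 25 = 44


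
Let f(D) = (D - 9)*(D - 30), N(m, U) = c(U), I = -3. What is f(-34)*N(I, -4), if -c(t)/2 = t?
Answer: 22016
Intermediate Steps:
c(t) = -2*t
N(m, U) = -2*U
f(D) = (-30 + D)*(-9 + D) (f(D) = (-9 + D)*(-30 + D) = (-30 + D)*(-9 + D))
f(-34)*N(I, -4) = (270 + (-34)**2 - 39*(-34))*(-2*(-4)) = (270 + 1156 + 1326)*8 = 2752*8 = 22016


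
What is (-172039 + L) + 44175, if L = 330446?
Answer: 202582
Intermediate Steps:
(-172039 + L) + 44175 = (-172039 + 330446) + 44175 = 158407 + 44175 = 202582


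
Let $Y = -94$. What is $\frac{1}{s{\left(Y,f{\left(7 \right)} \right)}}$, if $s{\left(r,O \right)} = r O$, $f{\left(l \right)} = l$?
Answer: $- \frac{1}{658} \approx -0.0015198$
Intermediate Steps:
$s{\left(r,O \right)} = O r$
$\frac{1}{s{\left(Y,f{\left(7 \right)} \right)}} = \frac{1}{7 \left(-94\right)} = \frac{1}{-658} = - \frac{1}{658}$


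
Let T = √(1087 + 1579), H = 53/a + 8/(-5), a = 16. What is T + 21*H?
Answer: 2877/80 + √2666 ≈ 87.596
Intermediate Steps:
H = 137/80 (H = 53/16 + 8/(-5) = 53*(1/16) + 8*(-⅕) = 53/16 - 8/5 = 137/80 ≈ 1.7125)
T = √2666 ≈ 51.633
T + 21*H = √2666 + 21*(137/80) = √2666 + 2877/80 = 2877/80 + √2666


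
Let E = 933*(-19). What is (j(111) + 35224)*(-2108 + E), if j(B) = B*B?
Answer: -943055075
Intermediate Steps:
E = -17727
j(B) = B²
(j(111) + 35224)*(-2108 + E) = (111² + 35224)*(-2108 - 17727) = (12321 + 35224)*(-19835) = 47545*(-19835) = -943055075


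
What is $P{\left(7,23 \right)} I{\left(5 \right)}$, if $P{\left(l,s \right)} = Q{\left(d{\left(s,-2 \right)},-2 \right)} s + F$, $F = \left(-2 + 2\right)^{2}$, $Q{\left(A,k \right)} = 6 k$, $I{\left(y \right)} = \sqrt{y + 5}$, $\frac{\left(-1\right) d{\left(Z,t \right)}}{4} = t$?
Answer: $- 276 \sqrt{10} \approx -872.79$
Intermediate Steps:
$d{\left(Z,t \right)} = - 4 t$
$I{\left(y \right)} = \sqrt{5 + y}$
$F = 0$ ($F = 0^{2} = 0$)
$P{\left(l,s \right)} = - 12 s$ ($P{\left(l,s \right)} = 6 \left(-2\right) s + 0 = - 12 s + 0 = - 12 s$)
$P{\left(7,23 \right)} I{\left(5 \right)} = \left(-12\right) 23 \sqrt{5 + 5} = - 276 \sqrt{10}$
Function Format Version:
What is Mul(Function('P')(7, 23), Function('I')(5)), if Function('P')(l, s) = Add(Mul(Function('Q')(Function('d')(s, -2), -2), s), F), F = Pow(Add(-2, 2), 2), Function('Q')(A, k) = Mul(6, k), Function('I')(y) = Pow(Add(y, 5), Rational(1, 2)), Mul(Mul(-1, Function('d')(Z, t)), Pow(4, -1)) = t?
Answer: Mul(-276, Pow(10, Rational(1, 2))) ≈ -872.79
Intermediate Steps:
Function('d')(Z, t) = Mul(-4, t)
Function('I')(y) = Pow(Add(5, y), Rational(1, 2))
F = 0 (F = Pow(0, 2) = 0)
Function('P')(l, s) = Mul(-12, s) (Function('P')(l, s) = Add(Mul(Mul(6, -2), s), 0) = Add(Mul(-12, s), 0) = Mul(-12, s))
Mul(Function('P')(7, 23), Function('I')(5)) = Mul(Mul(-12, 23), Pow(Add(5, 5), Rational(1, 2))) = Mul(-276, Pow(10, Rational(1, 2)))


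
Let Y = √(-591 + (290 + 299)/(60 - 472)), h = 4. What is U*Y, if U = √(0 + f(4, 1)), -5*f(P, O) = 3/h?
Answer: -√377105145/2060 ≈ -9.4268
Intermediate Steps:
f(P, O) = -3/20 (f(P, O) = -3/(5*4) = -⅕*¾ = -3/20)
U = I*√15/10 (U = √(0 - 3/20) = √(-3/20) = I*√15/10 ≈ 0.3873*I)
Y = I*√25140343/206 (Y = √(-591 + 589/(-412)) = √(-591 + 589*(-1/412)) = √(-591 - 589/412) = √(-244081/412) = I*√25140343/206 ≈ 24.34*I)
U*Y = (I*√15/10)*(I*√25140343/206) = -√377105145/2060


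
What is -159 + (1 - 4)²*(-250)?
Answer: -2409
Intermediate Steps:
-159 + (1 - 4)²*(-250) = -159 + (-3)²*(-250) = -159 + 9*(-250) = -159 - 2250 = -2409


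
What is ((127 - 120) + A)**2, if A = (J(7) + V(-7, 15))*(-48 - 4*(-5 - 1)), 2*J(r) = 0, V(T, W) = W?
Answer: 124609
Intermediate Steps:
J(r) = 0 (J(r) = (1/2)*0 = 0)
A = -360 (A = (0 + 15)*(-48 - 4*(-5 - 1)) = 15*(-48 - 4*(-6)) = 15*(-48 + 24) = 15*(-24) = -360)
((127 - 120) + A)**2 = ((127 - 120) - 360)**2 = (7 - 360)**2 = (-353)**2 = 124609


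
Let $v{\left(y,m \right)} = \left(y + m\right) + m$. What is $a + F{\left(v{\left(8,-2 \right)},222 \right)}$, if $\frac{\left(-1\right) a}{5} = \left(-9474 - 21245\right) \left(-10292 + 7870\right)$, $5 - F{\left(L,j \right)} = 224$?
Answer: $-372007309$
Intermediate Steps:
$v{\left(y,m \right)} = y + 2 m$ ($v{\left(y,m \right)} = \left(m + y\right) + m = y + 2 m$)
$F{\left(L,j \right)} = -219$ ($F{\left(L,j \right)} = 5 - 224 = -219$)
$a = -372007090$ ($a = - 5 \left(-9474 - 21245\right) \left(-10292 + 7870\right) = - 5 \left(\left(-30719\right) \left(-2422\right)\right) = \left(-5\right) 74401418 = -372007090$)
$a + F{\left(v{\left(8,-2 \right)},222 \right)} = -372007090 - 219 = -372007309$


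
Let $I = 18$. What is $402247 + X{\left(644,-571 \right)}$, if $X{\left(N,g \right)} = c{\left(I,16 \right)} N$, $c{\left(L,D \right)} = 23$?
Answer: $417059$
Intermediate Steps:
$X{\left(N,g \right)} = 23 N$
$402247 + X{\left(644,-571 \right)} = 402247 + 23 \cdot 644 = 402247 + 14812 = 417059$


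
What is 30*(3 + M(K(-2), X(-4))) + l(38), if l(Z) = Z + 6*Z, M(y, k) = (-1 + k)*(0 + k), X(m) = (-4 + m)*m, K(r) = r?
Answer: 30116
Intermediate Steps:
X(m) = m*(-4 + m)
M(y, k) = k*(-1 + k) (M(y, k) = (-1 + k)*k = k*(-1 + k))
l(Z) = 7*Z
30*(3 + M(K(-2), X(-4))) + l(38) = 30*(3 + (-4*(-4 - 4))*(-1 - 4*(-4 - 4))) + 7*38 = 30*(3 + (-4*(-8))*(-1 - 4*(-8))) + 266 = 30*(3 + 32*(-1 + 32)) + 266 = 30*(3 + 32*31) + 266 = 30*(3 + 992) + 266 = 30*995 + 266 = 29850 + 266 = 30116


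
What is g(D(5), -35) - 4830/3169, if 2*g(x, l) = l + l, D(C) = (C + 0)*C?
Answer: -115745/3169 ≈ -36.524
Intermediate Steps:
D(C) = C² (D(C) = C*C = C²)
g(x, l) = l (g(x, l) = (l + l)/2 = (2*l)/2 = l)
g(D(5), -35) - 4830/3169 = -35 - 4830/3169 = -115745/3169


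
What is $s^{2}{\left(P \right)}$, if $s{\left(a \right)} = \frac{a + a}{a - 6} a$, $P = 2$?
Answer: $4$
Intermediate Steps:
$s{\left(a \right)} = \frac{2 a^{2}}{-6 + a}$ ($s{\left(a \right)} = \frac{2 a}{-6 + a} a = \frac{2 a^{2}}{-6 + a}$)
$s^{2}{\left(P \right)} = \left(\frac{2 \cdot 2^{2}}{-6 + 2}\right)^{2} = \left(2 \cdot 4 \frac{1}{-4}\right)^{2} = \left(2 \cdot 4 \left(- \frac{1}{4}\right)\right)^{2} = \left(-2\right)^{2} = 4$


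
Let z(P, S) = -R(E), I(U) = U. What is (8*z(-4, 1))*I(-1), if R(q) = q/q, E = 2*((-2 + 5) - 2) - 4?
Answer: 8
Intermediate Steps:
E = -2 (E = 2*(3 - 2) - 4 = 2*1 - 4 = 2 - 4 = -2)
R(q) = 1
z(P, S) = -1 (z(P, S) = -1*1 = -1)
(8*z(-4, 1))*I(-1) = (8*(-1))*(-1) = -8*(-1) = 8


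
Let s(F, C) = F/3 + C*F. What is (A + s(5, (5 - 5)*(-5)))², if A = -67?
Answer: 38416/9 ≈ 4268.4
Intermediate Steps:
s(F, C) = F/3 + C*F (s(F, C) = F*(⅓) + C*F = F/3 + C*F)
(A + s(5, (5 - 5)*(-5)))² = (-67 + 5*(⅓ + (5 - 5)*(-5)))² = (-67 + 5*(⅓ + 0*(-5)))² = (-67 + 5*(⅓ + 0))² = (-67 + 5*(⅓))² = (-67 + 5/3)² = (-196/3)² = 38416/9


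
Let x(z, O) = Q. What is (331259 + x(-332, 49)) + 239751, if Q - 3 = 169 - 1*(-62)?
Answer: 571244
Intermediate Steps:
Q = 234 (Q = 3 + (169 - 1*(-62)) = 3 + (169 + 62) = 3 + 231 = 234)
x(z, O) = 234
(331259 + x(-332, 49)) + 239751 = (331259 + 234) + 239751 = 331493 + 239751 = 571244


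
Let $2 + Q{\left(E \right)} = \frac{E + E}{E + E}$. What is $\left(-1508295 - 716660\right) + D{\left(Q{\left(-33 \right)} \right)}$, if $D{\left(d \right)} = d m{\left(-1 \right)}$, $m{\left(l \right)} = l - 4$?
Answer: $-2224950$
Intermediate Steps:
$m{\left(l \right)} = -4 + l$ ($m{\left(l \right)} = l - 4 = -4 + l$)
$Q{\left(E \right)} = -1$ ($Q{\left(E \right)} = -2 + \frac{E + E}{E + E} = -2 + \frac{2 E}{2 E} = -2 + 2 E \frac{1}{2 E} = -2 + 1 = -1$)
$D{\left(d \right)} = - 5 d$ ($D{\left(d \right)} = d \left(-4 - 1\right) = d \left(-5\right) = - 5 d$)
$\left(-1508295 - 716660\right) + D{\left(Q{\left(-33 \right)} \right)} = \left(-1508295 - 716660\right) - -5 = -2224955 + 5 = -2224950$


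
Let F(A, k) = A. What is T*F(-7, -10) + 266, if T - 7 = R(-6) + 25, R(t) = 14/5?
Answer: 112/5 ≈ 22.400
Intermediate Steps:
R(t) = 14/5 (R(t) = 14*(⅕) = 14/5)
T = 174/5 (T = 7 + (14/5 + 25) = 7 + 139/5 = 174/5 ≈ 34.800)
T*F(-7, -10) + 266 = (174/5)*(-7) + 266 = -1218/5 + 266 = 112/5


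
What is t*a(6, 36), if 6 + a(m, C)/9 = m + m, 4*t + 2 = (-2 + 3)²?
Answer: -27/2 ≈ -13.500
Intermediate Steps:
t = -¼ (t = -½ + (-2 + 3)²/4 = -½ + (¼)*1² = -½ + (¼)*1 = -½ + ¼ = -¼ ≈ -0.25000)
a(m, C) = -54 + 18*m (a(m, C) = -54 + 9*(m + m) = -54 + 9*(2*m) = -54 + 18*m)
t*a(6, 36) = -(-54 + 18*6)/4 = -(-54 + 108)/4 = -¼*54 = -27/2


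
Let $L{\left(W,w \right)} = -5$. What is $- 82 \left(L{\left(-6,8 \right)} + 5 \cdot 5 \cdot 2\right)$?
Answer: $-3690$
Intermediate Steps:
$- 82 \left(L{\left(-6,8 \right)} + 5 \cdot 5 \cdot 2\right) = - 82 \left(-5 + 5 \cdot 5 \cdot 2\right) = - 82 \left(-5 + 25 \cdot 2\right) = - 82 \left(-5 + 50\right) = \left(-82\right) 45 = -3690$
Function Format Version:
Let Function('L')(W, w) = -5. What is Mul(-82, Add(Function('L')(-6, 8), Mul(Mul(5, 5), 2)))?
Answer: -3690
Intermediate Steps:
Mul(-82, Add(Function('L')(-6, 8), Mul(Mul(5, 5), 2))) = Mul(-82, Add(-5, Mul(Mul(5, 5), 2))) = Mul(-82, Add(-5, Mul(25, 2))) = Mul(-82, Add(-5, 50)) = Mul(-82, 45) = -3690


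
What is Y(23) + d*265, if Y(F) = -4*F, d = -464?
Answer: -123052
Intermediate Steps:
Y(23) + d*265 = -4*23 - 464*265 = -92 - 122960 = -123052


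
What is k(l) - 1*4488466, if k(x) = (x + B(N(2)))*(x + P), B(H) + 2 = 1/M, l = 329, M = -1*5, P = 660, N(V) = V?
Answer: -20826304/5 ≈ -4.1653e+6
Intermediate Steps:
M = -5
B(H) = -11/5 (B(H) = -2 + 1/(-5) = -2 - ⅕ = -11/5)
k(x) = (660 + x)*(-11/5 + x) (k(x) = (x - 11/5)*(x + 660) = (-11/5 + x)*(660 + x) = (660 + x)*(-11/5 + x))
k(l) - 1*4488466 = (-1452 + 329² + (3289/5)*329) - 1*4488466 = (-1452 + 108241 + 1082081/5) - 4488466 = 1616026/5 - 4488466 = -20826304/5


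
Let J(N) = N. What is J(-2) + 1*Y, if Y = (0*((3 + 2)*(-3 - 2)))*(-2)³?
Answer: -2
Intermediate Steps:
Y = 0 (Y = (0*(5*(-5)))*(-8) = (0*(-25))*(-8) = 0*(-8) = 0)
J(-2) + 1*Y = -2 + 1*0 = -2 + 0 = -2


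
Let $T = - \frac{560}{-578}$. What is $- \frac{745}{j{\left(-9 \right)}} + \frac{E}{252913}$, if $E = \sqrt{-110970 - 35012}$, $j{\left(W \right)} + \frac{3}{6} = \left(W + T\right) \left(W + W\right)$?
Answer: $- \frac{430610}{83267} + \frac{i \sqrt{145982}}{252913} \approx -5.1714 + 0.0015107 i$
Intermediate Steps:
$T = \frac{280}{289}$ ($T = \left(-560\right) \left(- \frac{1}{578}\right) = \frac{280}{289} \approx 0.96886$)
$j{\left(W \right)} = - \frac{1}{2} + 2 W \left(\frac{280}{289} + W\right)$ ($j{\left(W \right)} = - \frac{1}{2} + \left(W + \frac{280}{289}\right) \left(W + W\right) = - \frac{1}{2} + \left(\frac{280}{289} + W\right) 2 W = - \frac{1}{2} + 2 W \left(\frac{280}{289} + W\right)$)
$E = i \sqrt{145982}$ ($E = \sqrt{-145982} = i \sqrt{145982} \approx 382.08 i$)
$- \frac{745}{j{\left(-9 \right)}} + \frac{E}{252913} = - \frac{745}{- \frac{1}{2} + 2 \left(-9\right)^{2} + \frac{560}{289} \left(-9\right)} + \frac{i \sqrt{145982}}{252913} = - \frac{745}{- \frac{1}{2} + 2 \cdot 81 - \frac{5040}{289}} + i \sqrt{145982} \cdot \frac{1}{252913} = - \frac{745}{- \frac{1}{2} + 162 - \frac{5040}{289}} + \frac{i \sqrt{145982}}{252913} = - \frac{745}{\frac{83267}{578}} + \frac{i \sqrt{145982}}{252913} = \left(-745\right) \frac{578}{83267} + \frac{i \sqrt{145982}}{252913} = - \frac{430610}{83267} + \frac{i \sqrt{145982}}{252913}$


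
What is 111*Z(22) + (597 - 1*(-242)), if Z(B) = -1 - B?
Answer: -1714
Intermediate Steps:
111*Z(22) + (597 - 1*(-242)) = 111*(-1 - 1*22) + (597 - 1*(-242)) = 111*(-1 - 22) + (597 + 242) = 111*(-23) + 839 = -2553 + 839 = -1714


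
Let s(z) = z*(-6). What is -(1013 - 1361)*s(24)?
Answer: -50112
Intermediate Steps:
s(z) = -6*z
-(1013 - 1361)*s(24) = -(1013 - 1361)*(-6*24) = -(-348)*(-144) = -1*50112 = -50112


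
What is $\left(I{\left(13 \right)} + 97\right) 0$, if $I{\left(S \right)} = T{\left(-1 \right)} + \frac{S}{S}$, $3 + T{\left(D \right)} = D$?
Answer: $0$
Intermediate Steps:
$T{\left(D \right)} = -3 + D$
$I{\left(S \right)} = -3$ ($I{\left(S \right)} = \left(-3 - 1\right) + \frac{S}{S} = -4 + 1 = -3$)
$\left(I{\left(13 \right)} + 97\right) 0 = \left(-3 + 97\right) 0 = 94 \cdot 0 = 0$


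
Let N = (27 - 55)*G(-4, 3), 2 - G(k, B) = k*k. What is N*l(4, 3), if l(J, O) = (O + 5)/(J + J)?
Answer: 392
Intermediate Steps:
l(J, O) = (5 + O)/(2*J) (l(J, O) = (5 + O)/((2*J)) = (5 + O)*(1/(2*J)) = (5 + O)/(2*J))
G(k, B) = 2 - k² (G(k, B) = 2 - k*k = 2 - k²)
N = 392 (N = (27 - 55)*(2 - 1*(-4)²) = -28*(2 - 1*16) = -28*(2 - 16) = -28*(-14) = 392)
N*l(4, 3) = 392*((½)*(5 + 3)/4) = 392*((½)*(¼)*8) = 392*1 = 392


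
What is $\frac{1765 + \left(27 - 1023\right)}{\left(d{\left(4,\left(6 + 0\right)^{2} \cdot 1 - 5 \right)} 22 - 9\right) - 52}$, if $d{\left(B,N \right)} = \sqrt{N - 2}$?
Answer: $\frac{46909}{10315} + \frac{16918 \sqrt{29}}{10315} \approx 13.38$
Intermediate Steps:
$d{\left(B,N \right)} = \sqrt{-2 + N}$
$\frac{1765 + \left(27 - 1023\right)}{\left(d{\left(4,\left(6 + 0\right)^{2} \cdot 1 - 5 \right)} 22 - 9\right) - 52} = \frac{1765 + \left(27 - 1023\right)}{\left(\sqrt{-2 - \left(5 - \left(6 + 0\right)^{2} \cdot 1\right)} 22 - 9\right) - 52} = \frac{1765 + \left(27 - 1023\right)}{\left(\sqrt{-2 - \left(5 - 6^{2} \cdot 1\right)} 22 - 9\right) - 52} = \frac{1765 - 996}{\left(\sqrt{-2 + \left(36 \cdot 1 - 5\right)} 22 - 9\right) - 52} = \frac{769}{\left(\sqrt{-2 + \left(36 - 5\right)} 22 - 9\right) - 52} = \frac{769}{\left(\sqrt{-2 + 31} \cdot 22 - 9\right) - 52} = \frac{769}{\left(\sqrt{29} \cdot 22 - 9\right) - 52} = \frac{769}{\left(22 \sqrt{29} - 9\right) - 52} = \frac{769}{\left(-9 + 22 \sqrt{29}\right) - 52} = \frac{769}{-61 + 22 \sqrt{29}}$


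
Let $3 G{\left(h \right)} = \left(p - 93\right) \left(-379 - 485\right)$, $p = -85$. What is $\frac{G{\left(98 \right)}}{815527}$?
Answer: $\frac{51264}{815527} \approx 0.06286$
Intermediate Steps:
$G{\left(h \right)} = 51264$ ($G{\left(h \right)} = \frac{\left(-85 - 93\right) \left(-379 - 485\right)}{3} = \frac{\left(-178\right) \left(-864\right)}{3} = \frac{1}{3} \cdot 153792 = 51264$)
$\frac{G{\left(98 \right)}}{815527} = \frac{51264}{815527}$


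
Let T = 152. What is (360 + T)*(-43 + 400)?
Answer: 182784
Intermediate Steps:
(360 + T)*(-43 + 400) = (360 + 152)*(-43 + 400) = 512*357 = 182784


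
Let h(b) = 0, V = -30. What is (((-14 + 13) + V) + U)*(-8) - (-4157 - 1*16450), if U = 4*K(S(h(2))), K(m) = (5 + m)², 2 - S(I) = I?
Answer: 19287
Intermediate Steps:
S(I) = 2 - I
U = 196 (U = 4*(5 + (2 - 1*0))² = 4*(5 + (2 + 0))² = 4*(5 + 2)² = 4*7² = 4*49 = 196)
(((-14 + 13) + V) + U)*(-8) - (-4157 - 1*16450) = (((-14 + 13) - 30) + 196)*(-8) - (-4157 - 1*16450) = ((-1 - 30) + 196)*(-8) - (-4157 - 16450) = (-31 + 196)*(-8) - 1*(-20607) = 165*(-8) + 20607 = -1320 + 20607 = 19287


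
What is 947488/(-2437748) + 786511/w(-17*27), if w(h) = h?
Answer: -479437628555/279731583 ≈ -1713.9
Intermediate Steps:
947488/(-2437748) + 786511/w(-17*27) = 947488/(-2437748) + 786511/((-17*27)) = 947488*(-1/2437748) + 786511/(-459) = -236872/609437 + 786511*(-1/459) = -236872/609437 - 786511/459 = -479437628555/279731583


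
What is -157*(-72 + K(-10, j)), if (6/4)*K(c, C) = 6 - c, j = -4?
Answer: 28888/3 ≈ 9629.3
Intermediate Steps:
K(c, C) = 4 - 2*c/3 (K(c, C) = 2*(6 - c)/3 = 4 - 2*c/3)
-157*(-72 + K(-10, j)) = -157*(-72 + (4 - 2/3*(-10))) = -157*(-72 + (4 + 20/3)) = -157*(-72 + 32/3) = -157*(-184/3) = 28888/3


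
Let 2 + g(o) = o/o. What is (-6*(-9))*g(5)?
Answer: -54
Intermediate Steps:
g(o) = -1 (g(o) = -2 + o/o = -2 + 1 = -1)
(-6*(-9))*g(5) = -6*(-9)*(-1) = 54*(-1) = -54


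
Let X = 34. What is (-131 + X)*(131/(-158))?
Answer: 12707/158 ≈ 80.424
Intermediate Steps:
(-131 + X)*(131/(-158)) = (-131 + 34)*(131/(-158)) = -12707*(-1)/158 = -97*(-131/158) = 12707/158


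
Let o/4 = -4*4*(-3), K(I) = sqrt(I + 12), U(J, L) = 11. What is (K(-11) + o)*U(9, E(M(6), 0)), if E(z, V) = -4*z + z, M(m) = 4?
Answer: 2123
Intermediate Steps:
E(z, V) = -3*z
K(I) = sqrt(12 + I)
o = 192 (o = 4*(-4*4*(-3)) = 4*(-16*(-3)) = 4*48 = 192)
(K(-11) + o)*U(9, E(M(6), 0)) = (sqrt(12 - 11) + 192)*11 = (sqrt(1) + 192)*11 = (1 + 192)*11 = 193*11 = 2123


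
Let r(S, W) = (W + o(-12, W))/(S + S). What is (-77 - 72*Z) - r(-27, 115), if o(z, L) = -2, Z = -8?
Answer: 27059/54 ≈ 501.09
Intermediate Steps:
r(S, W) = (-2 + W)/(2*S) (r(S, W) = (W - 2)/(S + S) = (-2 + W)/((2*S)) = (-2 + W)*(1/(2*S)) = (-2 + W)/(2*S))
(-77 - 72*Z) - r(-27, 115) = (-77 - 72*(-8)) - (-2 + 115)/(2*(-27)) = (-77 + 576) - (-1)*113/(2*27) = 499 - 1*(-113/54) = 499 + 113/54 = 27059/54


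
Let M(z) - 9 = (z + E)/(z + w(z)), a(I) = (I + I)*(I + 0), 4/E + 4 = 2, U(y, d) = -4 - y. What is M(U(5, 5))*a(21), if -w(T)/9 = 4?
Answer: 40768/5 ≈ 8153.6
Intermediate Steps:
w(T) = -36 (w(T) = -9*4 = -36)
E = -2 (E = 4/(-4 + 2) = 4/(-2) = 4*(-½) = -2)
a(I) = 2*I² (a(I) = (2*I)*I = 2*I²)
M(z) = 9 + (-2 + z)/(-36 + z) (M(z) = 9 + (z - 2)/(z - 36) = 9 + (-2 + z)/(-36 + z))
M(U(5, 5))*a(21) = (2*(-163 + 5*(-4 - 1*5))/(-36 + (-4 - 1*5)))*(2*21²) = (2*(-163 + 5*(-4 - 5))/(-36 + (-4 - 5)))*(2*441) = (2*(-163 + 5*(-9))/(-36 - 9))*882 = (2*(-163 - 45)/(-45))*882 = (2*(-1/45)*(-208))*882 = (416/45)*882 = 40768/5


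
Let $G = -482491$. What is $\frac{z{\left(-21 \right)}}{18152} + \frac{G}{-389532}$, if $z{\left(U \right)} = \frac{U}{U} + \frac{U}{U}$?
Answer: $\frac{547434731}{441924054} \approx 1.2388$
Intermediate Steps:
$z{\left(U \right)} = 2$ ($z{\left(U \right)} = 1 + 1 = 2$)
$\frac{z{\left(-21 \right)}}{18152} + \frac{G}{-389532} = \frac{2}{18152} - \frac{482491}{-389532} = 2 \cdot \frac{1}{18152} - - \frac{482491}{389532} = \frac{1}{9076} + \frac{482491}{389532} = \frac{547434731}{441924054}$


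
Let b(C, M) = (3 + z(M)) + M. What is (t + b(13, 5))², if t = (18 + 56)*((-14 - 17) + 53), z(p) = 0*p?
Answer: 2676496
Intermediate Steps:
z(p) = 0
b(C, M) = 3 + M (b(C, M) = (3 + 0) + M = 3 + M)
t = 1628 (t = 74*(-31 + 53) = 74*22 = 1628)
(t + b(13, 5))² = (1628 + (3 + 5))² = (1628 + 8)² = 1636² = 2676496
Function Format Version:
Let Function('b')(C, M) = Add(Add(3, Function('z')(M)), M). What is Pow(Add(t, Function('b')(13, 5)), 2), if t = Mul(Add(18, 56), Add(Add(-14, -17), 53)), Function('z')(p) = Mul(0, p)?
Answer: 2676496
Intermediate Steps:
Function('z')(p) = 0
Function('b')(C, M) = Add(3, M) (Function('b')(C, M) = Add(Add(3, 0), M) = Add(3, M))
t = 1628 (t = Mul(74, Add(-31, 53)) = Mul(74, 22) = 1628)
Pow(Add(t, Function('b')(13, 5)), 2) = Pow(Add(1628, Add(3, 5)), 2) = Pow(Add(1628, 8), 2) = Pow(1636, 2) = 2676496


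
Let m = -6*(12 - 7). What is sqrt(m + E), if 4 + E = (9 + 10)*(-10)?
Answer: 4*I*sqrt(14) ≈ 14.967*I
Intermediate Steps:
E = -194 (E = -4 + (9 + 10)*(-10) = -4 + 19*(-10) = -4 - 190 = -194)
m = -30 (m = -6*5 = -30)
sqrt(m + E) = sqrt(-30 - 194) = sqrt(-224) = 4*I*sqrt(14)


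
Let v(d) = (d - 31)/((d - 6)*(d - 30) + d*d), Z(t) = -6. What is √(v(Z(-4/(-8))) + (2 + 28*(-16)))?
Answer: I*√2713945/78 ≈ 21.121*I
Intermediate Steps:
v(d) = (-31 + d)/(d² + (-30 + d)*(-6 + d)) (v(d) = (-31 + d)/((-6 + d)*(-30 + d) + d²) = (-31 + d)/((-30 + d)*(-6 + d) + d²) = (-31 + d)/(d² + (-30 + d)*(-6 + d)))
√(v(Z(-4/(-8))) + (2 + 28*(-16))) = √((-31 - 6)/(2*(90 + (-6)² - 18*(-6))) + (2 + 28*(-16))) = √((½)*(-37)/(90 + 36 + 108) + (2 - 448)) = √((½)*(-37)/234 - 446) = √((½)*(1/234)*(-37) - 446) = √(-37/468 - 446) = √(-208765/468) = I*√2713945/78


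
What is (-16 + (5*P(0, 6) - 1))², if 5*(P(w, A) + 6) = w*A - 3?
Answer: 2500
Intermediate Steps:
P(w, A) = -33/5 + A*w/5 (P(w, A) = -6 + (w*A - 3)/5 = -6 + (A*w - 3)/5 = -6 + (-3 + A*w)/5 = -6 + (-⅗ + A*w/5) = -33/5 + A*w/5)
(-16 + (5*P(0, 6) - 1))² = (-16 + (5*(-33/5 + (⅕)*6*0) - 1))² = (-16 + (5*(-33/5 + 0) - 1))² = (-16 + (5*(-33/5) - 1))² = (-16 + (-33 - 1))² = (-16 - 34)² = (-50)² = 2500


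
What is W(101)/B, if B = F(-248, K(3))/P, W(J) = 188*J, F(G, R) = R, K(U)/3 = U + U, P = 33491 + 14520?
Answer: 455816434/9 ≈ 5.0646e+7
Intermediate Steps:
P = 48011
K(U) = 6*U (K(U) = 3*(U + U) = 3*(2*U) = 6*U)
B = 18/48011 (B = (6*3)/48011 = 18*(1/48011) = 18/48011 ≈ 0.00037491)
W(101)/B = (188*101)/(18/48011) = 18988*(48011/18) = 455816434/9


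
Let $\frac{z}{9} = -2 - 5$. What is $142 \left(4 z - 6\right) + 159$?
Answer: $-36477$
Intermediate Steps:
$z = -63$ ($z = 9 \left(-2 - 5\right) = 9 \left(-7\right) = -63$)
$142 \left(4 z - 6\right) + 159 = 142 \left(4 \left(-63\right) - 6\right) + 159 = 142 \left(-252 - 6\right) + 159 = 142 \left(-258\right) + 159 = -36636 + 159 = -36477$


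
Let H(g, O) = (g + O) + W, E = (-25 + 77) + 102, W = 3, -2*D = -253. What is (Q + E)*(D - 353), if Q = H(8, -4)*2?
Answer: -38052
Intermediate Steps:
D = 253/2 (D = -½*(-253) = 253/2 ≈ 126.50)
E = 154 (E = 52 + 102 = 154)
H(g, O) = 3 + O + g (H(g, O) = (g + O) + 3 = (O + g) + 3 = 3 + O + g)
Q = 14 (Q = (3 - 4 + 8)*2 = 7*2 = 14)
(Q + E)*(D - 353) = (14 + 154)*(253/2 - 353) = 168*(-453/2) = -38052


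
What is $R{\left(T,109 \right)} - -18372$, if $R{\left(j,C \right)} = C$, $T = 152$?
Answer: $18481$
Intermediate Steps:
$R{\left(T,109 \right)} - -18372 = 109 - -18372 = 109 + 18372 = 18481$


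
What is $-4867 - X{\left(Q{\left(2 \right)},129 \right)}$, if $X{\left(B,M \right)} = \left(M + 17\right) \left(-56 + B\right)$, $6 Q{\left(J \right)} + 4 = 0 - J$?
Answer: $3455$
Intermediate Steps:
$Q{\left(J \right)} = - \frac{2}{3} - \frac{J}{6}$ ($Q{\left(J \right)} = - \frac{2}{3} + \frac{0 - J}{6} = - \frac{2}{3} + \frac{\left(-1\right) J}{6} = - \frac{2}{3} - \frac{J}{6}$)
$X{\left(B,M \right)} = \left(-56 + B\right) \left(17 + M\right)$ ($X{\left(B,M \right)} = \left(17 + M\right) \left(-56 + B\right) = \left(-56 + B\right) \left(17 + M\right)$)
$-4867 - X{\left(Q{\left(2 \right)},129 \right)} = -4867 - \left(-952 - 7224 + 17 \left(- \frac{2}{3} - \frac{1}{3}\right) + \left(- \frac{2}{3} - \frac{1}{3}\right) 129\right) = -4867 - \left(-952 - 7224 + 17 \left(-1\right) - 129\right) = -4867 - \left(-952 - 7224 - 17 - 129\right) = -4867 - -8322 = -4867 + 8322 = 3455$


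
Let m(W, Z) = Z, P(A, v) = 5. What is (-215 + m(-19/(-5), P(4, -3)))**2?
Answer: 44100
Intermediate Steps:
(-215 + m(-19/(-5), P(4, -3)))**2 = (-215 + 5)**2 = (-210)**2 = 44100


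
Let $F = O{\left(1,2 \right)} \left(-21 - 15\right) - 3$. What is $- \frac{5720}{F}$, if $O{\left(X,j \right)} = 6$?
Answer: $\frac{5720}{219} \approx 26.119$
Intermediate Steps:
$F = -219$ ($F = 6 \left(-21 - 15\right) - 3 = 6 \left(-36\right) - 3 = -216 - 3 = -219$)
$- \frac{5720}{F} = - \frac{5720}{-219} = \left(-5720\right) \left(- \frac{1}{219}\right) = \frac{5720}{219}$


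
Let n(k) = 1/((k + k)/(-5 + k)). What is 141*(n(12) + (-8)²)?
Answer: 72521/8 ≈ 9065.1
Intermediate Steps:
n(k) = (-5 + k)/(2*k) (n(k) = 1/((2*k)/(-5 + k)) = 1/(2*k/(-5 + k)) = (-5 + k)/(2*k))
141*(n(12) + (-8)²) = 141*((½)*(-5 + 12)/12 + (-8)²) = 141*((½)*(1/12)*7 + 64) = 141*(7/24 + 64) = 141*(1543/24) = 72521/8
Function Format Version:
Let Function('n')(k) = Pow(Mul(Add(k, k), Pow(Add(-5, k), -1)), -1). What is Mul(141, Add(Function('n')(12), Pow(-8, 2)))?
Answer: Rational(72521, 8) ≈ 9065.1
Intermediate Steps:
Function('n')(k) = Mul(Rational(1, 2), Pow(k, -1), Add(-5, k)) (Function('n')(k) = Pow(Mul(Mul(2, k), Pow(Add(-5, k), -1)), -1) = Pow(Mul(2, k, Pow(Add(-5, k), -1)), -1) = Mul(Rational(1, 2), Pow(k, -1), Add(-5, k)))
Mul(141, Add(Function('n')(12), Pow(-8, 2))) = Mul(141, Add(Mul(Rational(1, 2), Pow(12, -1), Add(-5, 12)), Pow(-8, 2))) = Mul(141, Add(Mul(Rational(1, 2), Rational(1, 12), 7), 64)) = Mul(141, Add(Rational(7, 24), 64)) = Mul(141, Rational(1543, 24)) = Rational(72521, 8)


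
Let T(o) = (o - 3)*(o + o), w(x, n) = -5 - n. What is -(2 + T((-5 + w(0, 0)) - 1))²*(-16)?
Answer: 1537600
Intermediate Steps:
T(o) = 2*o*(-3 + o) (T(o) = (-3 + o)*(2*o) = 2*o*(-3 + o))
-(2 + T((-5 + w(0, 0)) - 1))²*(-16) = -(2 + 2*((-5 + (-5 - 1*0)) - 1)*(-3 + ((-5 + (-5 - 1*0)) - 1)))²*(-16) = -(2 + 2*((-5 + (-5 + 0)) - 1)*(-3 + ((-5 + (-5 + 0)) - 1)))²*(-16) = -(2 + 2*((-5 - 5) - 1)*(-3 + ((-5 - 5) - 1)))²*(-16) = -(2 + 2*(-10 - 1)*(-3 + (-10 - 1)))²*(-16) = -(2 + 2*(-11)*(-3 - 11))²*(-16) = -(2 + 2*(-11)*(-14))²*(-16) = -(2 + 308)²*(-16) = -1*310²*(-16) = -1*96100*(-16) = -96100*(-16) = 1537600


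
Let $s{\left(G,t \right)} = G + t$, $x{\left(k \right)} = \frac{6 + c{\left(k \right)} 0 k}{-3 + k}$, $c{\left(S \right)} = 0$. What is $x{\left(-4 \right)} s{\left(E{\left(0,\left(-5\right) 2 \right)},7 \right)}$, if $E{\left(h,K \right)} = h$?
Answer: $-6$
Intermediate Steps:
$x{\left(k \right)} = \frac{6}{-3 + k}$ ($x{\left(k \right)} = \frac{6 + 0 \cdot 0 k}{-3 + k} = \frac{6 + 0 k}{-3 + k} = \frac{6 + 0}{-3 + k} = \frac{6}{-3 + k}$)
$x{\left(-4 \right)} s{\left(E{\left(0,\left(-5\right) 2 \right)},7 \right)} = \frac{6}{-3 - 4} \left(0 + 7\right) = \frac{6}{-7} \cdot 7 = 6 \left(- \frac{1}{7}\right) 7 = \left(- \frac{6}{7}\right) 7 = -6$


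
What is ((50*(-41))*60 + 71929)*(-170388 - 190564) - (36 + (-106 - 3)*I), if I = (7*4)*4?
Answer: 18434191764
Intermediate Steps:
I = 112 (I = 28*4 = 112)
((50*(-41))*60 + 71929)*(-170388 - 190564) - (36 + (-106 - 3)*I) = ((50*(-41))*60 + 71929)*(-170388 - 190564) - (36 + (-106 - 3)*112) = (-2050*60 + 71929)*(-360952) - (36 - 109*112) = (-123000 + 71929)*(-360952) - (36 - 12208) = -51071*(-360952) - 1*(-12172) = 18434179592 + 12172 = 18434191764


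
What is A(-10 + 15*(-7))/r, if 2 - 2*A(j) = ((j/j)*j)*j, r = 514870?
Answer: -13223/1029740 ≈ -0.012841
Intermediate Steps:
A(j) = 1 - j**2/2 (A(j) = 1 - (j/j)*j*j/2 = 1 - 1*j*j/2 = 1 - j*j/2 = 1 - j**2/2)
A(-10 + 15*(-7))/r = (1 - (-10 + 15*(-7))**2/2)/514870 = (1 - (-10 - 105)**2/2)*(1/514870) = (1 - 1/2*(-115)**2)*(1/514870) = (1 - 1/2*13225)*(1/514870) = (1 - 13225/2)*(1/514870) = -13223/2*1/514870 = -13223/1029740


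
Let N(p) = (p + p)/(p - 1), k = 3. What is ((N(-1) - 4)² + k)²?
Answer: 144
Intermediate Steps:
N(p) = 2*p/(-1 + p) (N(p) = (2*p)/(-1 + p) = 2*p/(-1 + p))
((N(-1) - 4)² + k)² = ((2*(-1)/(-1 - 1) - 4)² + 3)² = ((2*(-1)/(-2) - 4)² + 3)² = ((2*(-1)*(-½) - 4)² + 3)² = ((1 - 4)² + 3)² = ((-3)² + 3)² = (9 + 3)² = 12² = 144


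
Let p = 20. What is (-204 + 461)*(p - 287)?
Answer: -68619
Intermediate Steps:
(-204 + 461)*(p - 287) = (-204 + 461)*(20 - 287) = 257*(-267) = -68619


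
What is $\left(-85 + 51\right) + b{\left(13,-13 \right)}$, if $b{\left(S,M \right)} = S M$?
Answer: $-203$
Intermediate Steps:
$b{\left(S,M \right)} = M S$
$\left(-85 + 51\right) + b{\left(13,-13 \right)} = \left(-85 + 51\right) - 169 = -34 - 169 = -203$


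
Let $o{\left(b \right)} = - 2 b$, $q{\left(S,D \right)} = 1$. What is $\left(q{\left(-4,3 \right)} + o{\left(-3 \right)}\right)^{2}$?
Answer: $49$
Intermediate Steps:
$\left(q{\left(-4,3 \right)} + o{\left(-3 \right)}\right)^{2} = \left(1 - -6\right)^{2} = \left(1 + 6\right)^{2} = 7^{2} = 49$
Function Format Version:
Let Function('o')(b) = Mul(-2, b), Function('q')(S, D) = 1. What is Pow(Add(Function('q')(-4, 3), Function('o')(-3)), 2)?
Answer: 49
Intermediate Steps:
Pow(Add(Function('q')(-4, 3), Function('o')(-3)), 2) = Pow(Add(1, Mul(-2, -3)), 2) = Pow(Add(1, 6), 2) = Pow(7, 2) = 49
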